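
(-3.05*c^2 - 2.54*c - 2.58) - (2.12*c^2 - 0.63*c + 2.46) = -5.17*c^2 - 1.91*c - 5.04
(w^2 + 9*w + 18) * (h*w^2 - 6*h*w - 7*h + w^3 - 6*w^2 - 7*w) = h*w^4 + 3*h*w^3 - 43*h*w^2 - 171*h*w - 126*h + w^5 + 3*w^4 - 43*w^3 - 171*w^2 - 126*w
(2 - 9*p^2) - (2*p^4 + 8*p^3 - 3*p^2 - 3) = -2*p^4 - 8*p^3 - 6*p^2 + 5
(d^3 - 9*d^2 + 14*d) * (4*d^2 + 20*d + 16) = 4*d^5 - 16*d^4 - 108*d^3 + 136*d^2 + 224*d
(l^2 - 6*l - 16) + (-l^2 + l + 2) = -5*l - 14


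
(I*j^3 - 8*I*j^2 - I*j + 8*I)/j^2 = I*(j^3 - 8*j^2 - j + 8)/j^2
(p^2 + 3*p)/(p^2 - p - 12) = p/(p - 4)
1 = 1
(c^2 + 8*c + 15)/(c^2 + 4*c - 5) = (c + 3)/(c - 1)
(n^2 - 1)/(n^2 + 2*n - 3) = (n + 1)/(n + 3)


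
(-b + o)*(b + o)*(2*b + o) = -2*b^3 - b^2*o + 2*b*o^2 + o^3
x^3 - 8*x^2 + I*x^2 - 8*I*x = x*(x - 8)*(x + I)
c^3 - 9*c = c*(c - 3)*(c + 3)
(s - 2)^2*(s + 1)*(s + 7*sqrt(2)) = s^4 - 3*s^3 + 7*sqrt(2)*s^3 - 21*sqrt(2)*s^2 + 4*s + 28*sqrt(2)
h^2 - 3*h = h*(h - 3)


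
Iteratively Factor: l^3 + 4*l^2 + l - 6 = (l + 2)*(l^2 + 2*l - 3) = (l - 1)*(l + 2)*(l + 3)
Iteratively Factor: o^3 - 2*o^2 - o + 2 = (o + 1)*(o^2 - 3*o + 2) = (o - 2)*(o + 1)*(o - 1)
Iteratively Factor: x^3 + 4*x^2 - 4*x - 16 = (x - 2)*(x^2 + 6*x + 8) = (x - 2)*(x + 2)*(x + 4)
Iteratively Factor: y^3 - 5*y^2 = (y)*(y^2 - 5*y) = y*(y - 5)*(y)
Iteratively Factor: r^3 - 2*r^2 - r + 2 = (r + 1)*(r^2 - 3*r + 2) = (r - 1)*(r + 1)*(r - 2)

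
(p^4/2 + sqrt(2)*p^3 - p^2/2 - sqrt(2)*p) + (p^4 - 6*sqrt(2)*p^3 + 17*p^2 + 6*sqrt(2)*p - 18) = 3*p^4/2 - 5*sqrt(2)*p^3 + 33*p^2/2 + 5*sqrt(2)*p - 18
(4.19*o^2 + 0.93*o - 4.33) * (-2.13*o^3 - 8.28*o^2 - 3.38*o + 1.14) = -8.9247*o^5 - 36.6741*o^4 - 12.6397*o^3 + 37.4856*o^2 + 15.6956*o - 4.9362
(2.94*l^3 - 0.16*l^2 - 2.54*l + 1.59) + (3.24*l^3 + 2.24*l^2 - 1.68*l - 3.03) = 6.18*l^3 + 2.08*l^2 - 4.22*l - 1.44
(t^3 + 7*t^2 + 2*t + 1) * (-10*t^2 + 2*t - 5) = -10*t^5 - 68*t^4 - 11*t^3 - 41*t^2 - 8*t - 5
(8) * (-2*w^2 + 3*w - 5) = -16*w^2 + 24*w - 40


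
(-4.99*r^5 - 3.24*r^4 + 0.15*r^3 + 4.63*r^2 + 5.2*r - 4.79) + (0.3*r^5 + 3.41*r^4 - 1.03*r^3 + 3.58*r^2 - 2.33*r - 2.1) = -4.69*r^5 + 0.17*r^4 - 0.88*r^3 + 8.21*r^2 + 2.87*r - 6.89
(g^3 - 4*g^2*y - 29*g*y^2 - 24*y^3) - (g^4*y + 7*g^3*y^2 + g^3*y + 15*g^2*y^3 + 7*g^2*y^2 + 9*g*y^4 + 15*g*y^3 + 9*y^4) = -g^4*y - 7*g^3*y^2 - g^3*y + g^3 - 15*g^2*y^3 - 7*g^2*y^2 - 4*g^2*y - 9*g*y^4 - 15*g*y^3 - 29*g*y^2 - 9*y^4 - 24*y^3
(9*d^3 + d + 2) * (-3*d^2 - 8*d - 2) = -27*d^5 - 72*d^4 - 21*d^3 - 14*d^2 - 18*d - 4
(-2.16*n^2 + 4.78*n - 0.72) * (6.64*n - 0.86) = -14.3424*n^3 + 33.5968*n^2 - 8.8916*n + 0.6192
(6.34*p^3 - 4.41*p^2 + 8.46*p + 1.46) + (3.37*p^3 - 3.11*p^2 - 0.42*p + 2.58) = 9.71*p^3 - 7.52*p^2 + 8.04*p + 4.04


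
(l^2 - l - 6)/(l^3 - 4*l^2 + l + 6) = (l + 2)/(l^2 - l - 2)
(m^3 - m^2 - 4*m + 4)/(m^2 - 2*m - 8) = (m^2 - 3*m + 2)/(m - 4)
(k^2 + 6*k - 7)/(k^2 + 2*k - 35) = (k - 1)/(k - 5)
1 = 1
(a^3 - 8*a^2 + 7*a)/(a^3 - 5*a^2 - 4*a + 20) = a*(a^2 - 8*a + 7)/(a^3 - 5*a^2 - 4*a + 20)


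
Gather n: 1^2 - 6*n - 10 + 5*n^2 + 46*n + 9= 5*n^2 + 40*n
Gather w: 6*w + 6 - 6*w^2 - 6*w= 6 - 6*w^2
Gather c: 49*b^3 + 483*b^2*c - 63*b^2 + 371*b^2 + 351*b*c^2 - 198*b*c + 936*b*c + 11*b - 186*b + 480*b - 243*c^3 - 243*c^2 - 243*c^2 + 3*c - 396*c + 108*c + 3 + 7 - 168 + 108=49*b^3 + 308*b^2 + 305*b - 243*c^3 + c^2*(351*b - 486) + c*(483*b^2 + 738*b - 285) - 50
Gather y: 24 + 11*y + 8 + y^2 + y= y^2 + 12*y + 32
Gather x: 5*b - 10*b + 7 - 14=-5*b - 7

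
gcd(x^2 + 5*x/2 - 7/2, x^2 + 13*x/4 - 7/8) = x + 7/2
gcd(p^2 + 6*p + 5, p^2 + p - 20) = p + 5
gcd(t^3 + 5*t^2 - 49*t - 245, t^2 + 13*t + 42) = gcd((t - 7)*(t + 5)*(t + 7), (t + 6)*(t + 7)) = t + 7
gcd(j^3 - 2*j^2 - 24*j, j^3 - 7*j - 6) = 1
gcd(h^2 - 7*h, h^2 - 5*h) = h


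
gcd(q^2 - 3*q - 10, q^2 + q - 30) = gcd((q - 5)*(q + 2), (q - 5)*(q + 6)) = q - 5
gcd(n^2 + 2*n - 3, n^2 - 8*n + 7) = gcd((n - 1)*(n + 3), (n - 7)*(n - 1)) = n - 1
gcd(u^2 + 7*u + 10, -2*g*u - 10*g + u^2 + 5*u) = u + 5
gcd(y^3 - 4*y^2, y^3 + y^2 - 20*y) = y^2 - 4*y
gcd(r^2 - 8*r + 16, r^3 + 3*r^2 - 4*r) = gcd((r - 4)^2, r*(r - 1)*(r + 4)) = 1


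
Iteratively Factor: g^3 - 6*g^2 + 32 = (g + 2)*(g^2 - 8*g + 16) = (g - 4)*(g + 2)*(g - 4)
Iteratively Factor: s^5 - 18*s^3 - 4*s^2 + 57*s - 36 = (s - 1)*(s^4 + s^3 - 17*s^2 - 21*s + 36) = (s - 4)*(s - 1)*(s^3 + 5*s^2 + 3*s - 9) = (s - 4)*(s - 1)*(s + 3)*(s^2 + 2*s - 3) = (s - 4)*(s - 1)*(s + 3)^2*(s - 1)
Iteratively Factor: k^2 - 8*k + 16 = (k - 4)*(k - 4)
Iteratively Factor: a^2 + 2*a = (a)*(a + 2)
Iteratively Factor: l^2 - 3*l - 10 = (l + 2)*(l - 5)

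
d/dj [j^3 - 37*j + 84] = 3*j^2 - 37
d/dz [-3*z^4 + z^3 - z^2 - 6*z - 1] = -12*z^3 + 3*z^2 - 2*z - 6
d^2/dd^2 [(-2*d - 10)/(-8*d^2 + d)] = 4*(64*d^3 + 960*d^2 - 120*d + 5)/(d^3*(512*d^3 - 192*d^2 + 24*d - 1))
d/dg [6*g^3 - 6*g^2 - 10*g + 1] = 18*g^2 - 12*g - 10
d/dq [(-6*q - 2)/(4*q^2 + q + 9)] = 4*(6*q^2 + 4*q - 13)/(16*q^4 + 8*q^3 + 73*q^2 + 18*q + 81)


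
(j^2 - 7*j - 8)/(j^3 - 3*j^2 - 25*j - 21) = (j - 8)/(j^2 - 4*j - 21)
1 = 1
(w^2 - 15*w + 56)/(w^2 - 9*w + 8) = (w - 7)/(w - 1)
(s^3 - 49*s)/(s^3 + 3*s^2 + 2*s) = (s^2 - 49)/(s^2 + 3*s + 2)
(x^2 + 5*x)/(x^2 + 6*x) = (x + 5)/(x + 6)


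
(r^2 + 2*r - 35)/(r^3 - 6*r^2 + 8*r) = (r^2 + 2*r - 35)/(r*(r^2 - 6*r + 8))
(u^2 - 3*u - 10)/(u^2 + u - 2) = (u - 5)/(u - 1)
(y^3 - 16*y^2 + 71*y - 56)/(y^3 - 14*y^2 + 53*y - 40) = (y - 7)/(y - 5)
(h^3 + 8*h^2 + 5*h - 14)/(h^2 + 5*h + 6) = (h^2 + 6*h - 7)/(h + 3)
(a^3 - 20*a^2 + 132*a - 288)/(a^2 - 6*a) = a - 14 + 48/a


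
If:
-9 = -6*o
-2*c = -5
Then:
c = 5/2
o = 3/2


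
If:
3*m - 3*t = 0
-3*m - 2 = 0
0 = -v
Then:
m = -2/3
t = -2/3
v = 0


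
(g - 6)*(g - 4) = g^2 - 10*g + 24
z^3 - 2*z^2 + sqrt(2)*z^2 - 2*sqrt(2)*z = z*(z - 2)*(z + sqrt(2))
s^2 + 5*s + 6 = (s + 2)*(s + 3)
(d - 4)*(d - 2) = d^2 - 6*d + 8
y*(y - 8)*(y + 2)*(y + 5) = y^4 - y^3 - 46*y^2 - 80*y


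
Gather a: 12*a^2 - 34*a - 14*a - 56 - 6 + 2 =12*a^2 - 48*a - 60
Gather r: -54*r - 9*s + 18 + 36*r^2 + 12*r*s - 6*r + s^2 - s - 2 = 36*r^2 + r*(12*s - 60) + s^2 - 10*s + 16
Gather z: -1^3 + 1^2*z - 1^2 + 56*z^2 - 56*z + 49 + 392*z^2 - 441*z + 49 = 448*z^2 - 496*z + 96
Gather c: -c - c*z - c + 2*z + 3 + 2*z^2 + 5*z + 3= c*(-z - 2) + 2*z^2 + 7*z + 6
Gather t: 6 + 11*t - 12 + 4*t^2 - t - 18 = 4*t^2 + 10*t - 24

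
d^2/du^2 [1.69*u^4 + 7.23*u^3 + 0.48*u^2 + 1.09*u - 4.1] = 20.28*u^2 + 43.38*u + 0.96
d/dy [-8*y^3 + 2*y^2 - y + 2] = -24*y^2 + 4*y - 1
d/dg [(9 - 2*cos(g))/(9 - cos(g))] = 9*sin(g)/(cos(g) - 9)^2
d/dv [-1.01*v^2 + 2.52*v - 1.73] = 2.52 - 2.02*v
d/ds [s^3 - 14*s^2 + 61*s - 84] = 3*s^2 - 28*s + 61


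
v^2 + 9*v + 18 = (v + 3)*(v + 6)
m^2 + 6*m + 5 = (m + 1)*(m + 5)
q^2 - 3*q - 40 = (q - 8)*(q + 5)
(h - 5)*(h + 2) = h^2 - 3*h - 10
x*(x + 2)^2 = x^3 + 4*x^2 + 4*x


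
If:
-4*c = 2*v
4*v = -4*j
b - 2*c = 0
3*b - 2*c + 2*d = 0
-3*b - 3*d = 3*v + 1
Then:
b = 1/3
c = 1/6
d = -1/3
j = 1/3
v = -1/3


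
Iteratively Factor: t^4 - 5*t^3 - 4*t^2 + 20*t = (t)*(t^3 - 5*t^2 - 4*t + 20) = t*(t + 2)*(t^2 - 7*t + 10) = t*(t - 5)*(t + 2)*(t - 2)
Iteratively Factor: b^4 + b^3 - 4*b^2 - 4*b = (b - 2)*(b^3 + 3*b^2 + 2*b) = (b - 2)*(b + 1)*(b^2 + 2*b) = b*(b - 2)*(b + 1)*(b + 2)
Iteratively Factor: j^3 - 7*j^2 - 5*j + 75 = (j + 3)*(j^2 - 10*j + 25) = (j - 5)*(j + 3)*(j - 5)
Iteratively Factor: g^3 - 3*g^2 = (g)*(g^2 - 3*g) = g^2*(g - 3)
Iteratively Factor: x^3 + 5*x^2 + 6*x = (x + 3)*(x^2 + 2*x) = x*(x + 3)*(x + 2)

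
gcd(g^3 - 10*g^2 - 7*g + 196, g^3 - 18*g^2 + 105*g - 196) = g^2 - 14*g + 49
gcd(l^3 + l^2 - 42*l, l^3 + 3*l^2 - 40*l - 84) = l^2 + l - 42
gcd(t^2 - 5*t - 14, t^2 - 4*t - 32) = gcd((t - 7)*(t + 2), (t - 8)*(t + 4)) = 1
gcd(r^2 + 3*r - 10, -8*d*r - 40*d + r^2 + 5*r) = r + 5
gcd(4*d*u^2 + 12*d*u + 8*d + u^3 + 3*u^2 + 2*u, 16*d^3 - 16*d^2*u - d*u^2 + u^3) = 4*d + u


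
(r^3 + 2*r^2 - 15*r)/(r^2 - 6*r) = (r^2 + 2*r - 15)/(r - 6)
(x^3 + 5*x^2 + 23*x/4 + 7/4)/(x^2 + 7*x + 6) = (x^2 + 4*x + 7/4)/(x + 6)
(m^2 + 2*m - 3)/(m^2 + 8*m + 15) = (m - 1)/(m + 5)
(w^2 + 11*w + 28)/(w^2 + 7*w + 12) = (w + 7)/(w + 3)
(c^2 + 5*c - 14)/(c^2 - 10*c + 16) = (c + 7)/(c - 8)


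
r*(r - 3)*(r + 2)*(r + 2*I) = r^4 - r^3 + 2*I*r^3 - 6*r^2 - 2*I*r^2 - 12*I*r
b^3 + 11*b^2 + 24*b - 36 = (b - 1)*(b + 6)^2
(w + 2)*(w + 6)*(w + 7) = w^3 + 15*w^2 + 68*w + 84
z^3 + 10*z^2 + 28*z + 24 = (z + 2)^2*(z + 6)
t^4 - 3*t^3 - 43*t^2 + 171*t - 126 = (t - 6)*(t - 3)*(t - 1)*(t + 7)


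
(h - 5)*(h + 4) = h^2 - h - 20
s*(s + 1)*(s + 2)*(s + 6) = s^4 + 9*s^3 + 20*s^2 + 12*s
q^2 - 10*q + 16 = (q - 8)*(q - 2)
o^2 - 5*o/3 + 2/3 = (o - 1)*(o - 2/3)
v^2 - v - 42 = (v - 7)*(v + 6)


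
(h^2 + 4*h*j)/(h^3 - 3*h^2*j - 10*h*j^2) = (h + 4*j)/(h^2 - 3*h*j - 10*j^2)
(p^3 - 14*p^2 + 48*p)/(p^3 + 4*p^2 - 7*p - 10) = p*(p^2 - 14*p + 48)/(p^3 + 4*p^2 - 7*p - 10)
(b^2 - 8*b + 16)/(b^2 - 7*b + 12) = (b - 4)/(b - 3)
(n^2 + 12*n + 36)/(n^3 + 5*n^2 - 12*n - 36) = (n + 6)/(n^2 - n - 6)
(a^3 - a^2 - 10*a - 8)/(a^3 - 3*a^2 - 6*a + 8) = (a + 1)/(a - 1)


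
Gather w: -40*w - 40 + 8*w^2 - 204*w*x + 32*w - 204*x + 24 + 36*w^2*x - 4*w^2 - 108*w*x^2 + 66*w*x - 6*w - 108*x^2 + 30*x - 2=w^2*(36*x + 4) + w*(-108*x^2 - 138*x - 14) - 108*x^2 - 174*x - 18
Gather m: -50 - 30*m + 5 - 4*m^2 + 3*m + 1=-4*m^2 - 27*m - 44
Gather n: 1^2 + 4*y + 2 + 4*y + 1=8*y + 4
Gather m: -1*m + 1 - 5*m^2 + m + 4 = 5 - 5*m^2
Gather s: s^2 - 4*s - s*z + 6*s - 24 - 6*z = s^2 + s*(2 - z) - 6*z - 24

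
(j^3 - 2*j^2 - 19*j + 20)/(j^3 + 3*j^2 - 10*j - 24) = (j^2 - 6*j + 5)/(j^2 - j - 6)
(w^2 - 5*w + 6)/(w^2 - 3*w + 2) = (w - 3)/(w - 1)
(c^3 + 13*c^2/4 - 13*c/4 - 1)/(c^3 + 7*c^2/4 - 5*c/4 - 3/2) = (4*c^2 + 17*c + 4)/(4*c^2 + 11*c + 6)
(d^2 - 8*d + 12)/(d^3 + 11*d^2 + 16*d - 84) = (d - 6)/(d^2 + 13*d + 42)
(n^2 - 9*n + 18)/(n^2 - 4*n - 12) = (n - 3)/(n + 2)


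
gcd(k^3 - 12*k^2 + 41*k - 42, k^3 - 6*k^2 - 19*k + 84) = k^2 - 10*k + 21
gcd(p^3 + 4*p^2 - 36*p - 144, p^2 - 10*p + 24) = p - 6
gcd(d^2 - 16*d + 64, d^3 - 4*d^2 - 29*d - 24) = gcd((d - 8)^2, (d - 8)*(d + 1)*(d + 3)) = d - 8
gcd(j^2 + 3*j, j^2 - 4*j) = j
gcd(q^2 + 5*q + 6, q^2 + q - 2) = q + 2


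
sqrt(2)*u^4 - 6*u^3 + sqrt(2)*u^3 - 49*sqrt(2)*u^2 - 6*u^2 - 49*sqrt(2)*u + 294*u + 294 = (u - 7)*(u + 7)*(u - 3*sqrt(2))*(sqrt(2)*u + sqrt(2))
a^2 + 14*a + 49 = (a + 7)^2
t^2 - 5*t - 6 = (t - 6)*(t + 1)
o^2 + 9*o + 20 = (o + 4)*(o + 5)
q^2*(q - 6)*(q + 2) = q^4 - 4*q^3 - 12*q^2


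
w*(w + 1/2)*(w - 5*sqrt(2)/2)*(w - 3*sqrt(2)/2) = w^4 - 4*sqrt(2)*w^3 + w^3/2 - 2*sqrt(2)*w^2 + 15*w^2/2 + 15*w/4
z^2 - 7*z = z*(z - 7)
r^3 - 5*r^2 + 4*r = r*(r - 4)*(r - 1)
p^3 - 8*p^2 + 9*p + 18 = (p - 6)*(p - 3)*(p + 1)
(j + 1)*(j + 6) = j^2 + 7*j + 6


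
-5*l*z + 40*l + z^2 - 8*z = (-5*l + z)*(z - 8)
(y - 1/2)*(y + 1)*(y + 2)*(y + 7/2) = y^4 + 6*y^3 + 37*y^2/4 + 3*y/4 - 7/2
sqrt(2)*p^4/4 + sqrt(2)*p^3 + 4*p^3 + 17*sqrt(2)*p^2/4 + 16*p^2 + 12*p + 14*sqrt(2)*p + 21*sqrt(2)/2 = (p/2 + sqrt(2)/2)*(p + 3)*(p + 7*sqrt(2))*(sqrt(2)*p/2 + sqrt(2)/2)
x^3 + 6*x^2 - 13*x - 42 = (x - 3)*(x + 2)*(x + 7)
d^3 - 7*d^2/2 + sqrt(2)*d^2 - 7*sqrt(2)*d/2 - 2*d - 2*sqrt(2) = (d - 4)*(d + 1/2)*(d + sqrt(2))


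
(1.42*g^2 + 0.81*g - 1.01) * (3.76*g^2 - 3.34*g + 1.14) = 5.3392*g^4 - 1.6972*g^3 - 4.8842*g^2 + 4.2968*g - 1.1514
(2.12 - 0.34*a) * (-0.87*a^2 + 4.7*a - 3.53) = 0.2958*a^3 - 3.4424*a^2 + 11.1642*a - 7.4836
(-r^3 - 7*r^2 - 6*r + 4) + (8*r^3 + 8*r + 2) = 7*r^3 - 7*r^2 + 2*r + 6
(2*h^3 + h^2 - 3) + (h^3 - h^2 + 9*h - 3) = 3*h^3 + 9*h - 6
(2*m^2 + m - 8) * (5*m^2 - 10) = 10*m^4 + 5*m^3 - 60*m^2 - 10*m + 80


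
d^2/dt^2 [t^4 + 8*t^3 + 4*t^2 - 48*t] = 12*t^2 + 48*t + 8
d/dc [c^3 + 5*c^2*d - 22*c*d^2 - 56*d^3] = 3*c^2 + 10*c*d - 22*d^2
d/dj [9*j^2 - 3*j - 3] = 18*j - 3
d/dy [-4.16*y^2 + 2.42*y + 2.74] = 2.42 - 8.32*y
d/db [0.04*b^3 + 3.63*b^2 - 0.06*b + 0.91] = 0.12*b^2 + 7.26*b - 0.06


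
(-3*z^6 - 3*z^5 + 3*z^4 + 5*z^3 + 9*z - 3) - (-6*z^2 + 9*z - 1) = -3*z^6 - 3*z^5 + 3*z^4 + 5*z^3 + 6*z^2 - 2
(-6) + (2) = -4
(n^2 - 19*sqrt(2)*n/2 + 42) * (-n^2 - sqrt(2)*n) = -n^4 + 17*sqrt(2)*n^3/2 - 23*n^2 - 42*sqrt(2)*n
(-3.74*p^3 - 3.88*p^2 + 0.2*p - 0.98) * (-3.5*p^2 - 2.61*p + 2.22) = 13.09*p^5 + 23.3414*p^4 + 1.124*p^3 - 5.7056*p^2 + 3.0018*p - 2.1756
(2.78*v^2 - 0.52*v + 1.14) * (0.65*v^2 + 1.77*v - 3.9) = 1.807*v^4 + 4.5826*v^3 - 11.0214*v^2 + 4.0458*v - 4.446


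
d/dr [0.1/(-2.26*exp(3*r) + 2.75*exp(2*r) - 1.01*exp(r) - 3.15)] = (0.678*exp(2*r) - 0.55*exp(r) + 0.101)*exp(r)/(2.26*exp(3*r) - 2.75*exp(2*r) + 1.01*exp(r) + 3.15)^2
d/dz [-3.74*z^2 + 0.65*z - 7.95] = 0.65 - 7.48*z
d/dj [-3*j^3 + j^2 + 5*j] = -9*j^2 + 2*j + 5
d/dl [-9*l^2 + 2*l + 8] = 2 - 18*l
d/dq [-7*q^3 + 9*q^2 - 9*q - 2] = -21*q^2 + 18*q - 9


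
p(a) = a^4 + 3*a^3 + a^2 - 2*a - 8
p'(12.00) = 8230.00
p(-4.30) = 122.45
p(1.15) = -2.67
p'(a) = 4*a^3 + 9*a^2 + 2*a - 2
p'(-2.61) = -17.03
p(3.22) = 203.59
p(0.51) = -8.29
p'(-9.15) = -2331.04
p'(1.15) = 18.29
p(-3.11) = 11.20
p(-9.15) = 4805.30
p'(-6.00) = -554.00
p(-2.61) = -2.90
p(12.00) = 26032.00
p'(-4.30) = -162.22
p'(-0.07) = -2.10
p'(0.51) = 1.89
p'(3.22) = 231.30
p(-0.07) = -7.86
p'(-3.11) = -41.49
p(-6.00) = 688.00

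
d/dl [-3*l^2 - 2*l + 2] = -6*l - 2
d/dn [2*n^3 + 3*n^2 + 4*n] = 6*n^2 + 6*n + 4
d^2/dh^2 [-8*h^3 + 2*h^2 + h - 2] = 4 - 48*h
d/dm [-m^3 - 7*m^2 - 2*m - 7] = -3*m^2 - 14*m - 2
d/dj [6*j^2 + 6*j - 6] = 12*j + 6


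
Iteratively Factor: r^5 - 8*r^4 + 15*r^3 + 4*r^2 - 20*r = (r)*(r^4 - 8*r^3 + 15*r^2 + 4*r - 20) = r*(r - 2)*(r^3 - 6*r^2 + 3*r + 10) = r*(r - 2)*(r + 1)*(r^2 - 7*r + 10) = r*(r - 5)*(r - 2)*(r + 1)*(r - 2)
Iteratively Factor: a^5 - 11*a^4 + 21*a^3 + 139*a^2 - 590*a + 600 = (a - 5)*(a^4 - 6*a^3 - 9*a^2 + 94*a - 120) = (a - 5)*(a + 4)*(a^3 - 10*a^2 + 31*a - 30) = (a - 5)*(a - 2)*(a + 4)*(a^2 - 8*a + 15) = (a - 5)^2*(a - 2)*(a + 4)*(a - 3)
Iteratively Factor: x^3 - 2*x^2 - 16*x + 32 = (x + 4)*(x^2 - 6*x + 8) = (x - 2)*(x + 4)*(x - 4)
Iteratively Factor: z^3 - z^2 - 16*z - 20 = (z + 2)*(z^2 - 3*z - 10) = (z + 2)^2*(z - 5)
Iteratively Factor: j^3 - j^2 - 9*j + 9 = (j - 1)*(j^2 - 9) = (j - 1)*(j + 3)*(j - 3)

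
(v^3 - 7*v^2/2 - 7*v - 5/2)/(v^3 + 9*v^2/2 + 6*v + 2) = (v^2 - 4*v - 5)/(v^2 + 4*v + 4)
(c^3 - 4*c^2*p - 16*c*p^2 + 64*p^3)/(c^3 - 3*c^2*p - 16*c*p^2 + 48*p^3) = (-c + 4*p)/(-c + 3*p)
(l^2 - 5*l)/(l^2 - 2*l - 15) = l/(l + 3)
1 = 1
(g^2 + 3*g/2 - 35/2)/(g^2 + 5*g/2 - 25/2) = (2*g - 7)/(2*g - 5)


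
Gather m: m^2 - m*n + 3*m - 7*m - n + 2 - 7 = m^2 + m*(-n - 4) - n - 5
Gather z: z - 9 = z - 9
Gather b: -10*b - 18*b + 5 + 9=14 - 28*b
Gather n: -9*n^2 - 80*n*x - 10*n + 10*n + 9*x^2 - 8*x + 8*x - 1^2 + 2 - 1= -9*n^2 - 80*n*x + 9*x^2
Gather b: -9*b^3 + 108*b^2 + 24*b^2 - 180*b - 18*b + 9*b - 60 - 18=-9*b^3 + 132*b^2 - 189*b - 78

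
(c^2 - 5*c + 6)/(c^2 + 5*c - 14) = (c - 3)/(c + 7)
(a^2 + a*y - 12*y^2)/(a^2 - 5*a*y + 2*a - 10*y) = (a^2 + a*y - 12*y^2)/(a^2 - 5*a*y + 2*a - 10*y)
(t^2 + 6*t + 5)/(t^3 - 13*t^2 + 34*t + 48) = (t + 5)/(t^2 - 14*t + 48)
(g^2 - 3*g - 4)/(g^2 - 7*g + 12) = (g + 1)/(g - 3)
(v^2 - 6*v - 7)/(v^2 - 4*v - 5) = (v - 7)/(v - 5)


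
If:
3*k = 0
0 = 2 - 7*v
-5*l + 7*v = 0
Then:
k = 0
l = 2/5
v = 2/7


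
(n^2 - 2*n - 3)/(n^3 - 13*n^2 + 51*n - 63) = (n + 1)/(n^2 - 10*n + 21)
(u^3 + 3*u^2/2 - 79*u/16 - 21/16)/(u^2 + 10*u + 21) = (16*u^2 - 24*u - 7)/(16*(u + 7))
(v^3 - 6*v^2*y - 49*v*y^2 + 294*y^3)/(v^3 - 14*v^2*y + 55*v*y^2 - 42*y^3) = (-v - 7*y)/(-v + y)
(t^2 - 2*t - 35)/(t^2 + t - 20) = (t - 7)/(t - 4)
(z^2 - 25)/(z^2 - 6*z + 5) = (z + 5)/(z - 1)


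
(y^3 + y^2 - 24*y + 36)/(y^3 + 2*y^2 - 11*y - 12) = (y^2 + 4*y - 12)/(y^2 + 5*y + 4)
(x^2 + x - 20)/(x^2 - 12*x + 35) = (x^2 + x - 20)/(x^2 - 12*x + 35)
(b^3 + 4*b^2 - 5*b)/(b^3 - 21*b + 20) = b/(b - 4)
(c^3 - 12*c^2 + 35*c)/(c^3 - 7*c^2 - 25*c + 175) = c/(c + 5)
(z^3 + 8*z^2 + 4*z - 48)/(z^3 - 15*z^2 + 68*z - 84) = (z^2 + 10*z + 24)/(z^2 - 13*z + 42)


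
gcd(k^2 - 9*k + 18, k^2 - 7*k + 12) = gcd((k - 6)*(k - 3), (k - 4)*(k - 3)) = k - 3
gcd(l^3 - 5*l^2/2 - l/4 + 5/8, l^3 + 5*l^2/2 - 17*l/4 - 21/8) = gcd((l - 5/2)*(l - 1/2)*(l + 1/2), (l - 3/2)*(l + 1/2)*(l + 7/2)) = l + 1/2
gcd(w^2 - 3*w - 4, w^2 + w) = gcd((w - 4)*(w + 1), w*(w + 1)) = w + 1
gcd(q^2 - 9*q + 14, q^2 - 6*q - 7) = q - 7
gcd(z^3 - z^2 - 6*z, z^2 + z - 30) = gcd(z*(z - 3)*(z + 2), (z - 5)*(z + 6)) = 1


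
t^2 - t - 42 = (t - 7)*(t + 6)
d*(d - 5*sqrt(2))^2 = d^3 - 10*sqrt(2)*d^2 + 50*d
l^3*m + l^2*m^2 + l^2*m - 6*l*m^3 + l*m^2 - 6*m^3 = (l - 2*m)*(l + 3*m)*(l*m + m)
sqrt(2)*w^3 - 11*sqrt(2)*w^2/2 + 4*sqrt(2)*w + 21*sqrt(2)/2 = (w - 7/2)*(w - 3)*(sqrt(2)*w + sqrt(2))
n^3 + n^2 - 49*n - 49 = (n - 7)*(n + 1)*(n + 7)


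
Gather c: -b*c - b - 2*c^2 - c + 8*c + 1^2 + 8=-b - 2*c^2 + c*(7 - b) + 9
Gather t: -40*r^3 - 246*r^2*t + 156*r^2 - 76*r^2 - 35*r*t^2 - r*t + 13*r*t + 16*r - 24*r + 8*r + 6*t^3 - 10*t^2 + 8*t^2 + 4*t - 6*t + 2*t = -40*r^3 + 80*r^2 + 6*t^3 + t^2*(-35*r - 2) + t*(-246*r^2 + 12*r)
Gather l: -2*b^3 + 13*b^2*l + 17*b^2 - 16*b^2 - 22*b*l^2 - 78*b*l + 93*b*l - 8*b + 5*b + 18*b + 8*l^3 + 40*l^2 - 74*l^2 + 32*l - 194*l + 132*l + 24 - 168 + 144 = -2*b^3 + b^2 + 15*b + 8*l^3 + l^2*(-22*b - 34) + l*(13*b^2 + 15*b - 30)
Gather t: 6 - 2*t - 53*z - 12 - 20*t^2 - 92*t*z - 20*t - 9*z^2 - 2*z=-20*t^2 + t*(-92*z - 22) - 9*z^2 - 55*z - 6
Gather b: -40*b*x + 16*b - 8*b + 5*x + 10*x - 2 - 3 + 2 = b*(8 - 40*x) + 15*x - 3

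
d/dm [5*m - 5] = 5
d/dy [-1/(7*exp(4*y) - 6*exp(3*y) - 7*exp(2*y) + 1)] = (28*exp(2*y) - 18*exp(y) - 14)*exp(2*y)/(7*exp(4*y) - 6*exp(3*y) - 7*exp(2*y) + 1)^2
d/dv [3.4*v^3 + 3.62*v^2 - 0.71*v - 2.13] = 10.2*v^2 + 7.24*v - 0.71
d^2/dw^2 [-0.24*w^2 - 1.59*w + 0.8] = -0.480000000000000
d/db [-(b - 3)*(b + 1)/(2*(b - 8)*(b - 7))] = (13*b^2 - 118*b + 157)/(2*(b^4 - 30*b^3 + 337*b^2 - 1680*b + 3136))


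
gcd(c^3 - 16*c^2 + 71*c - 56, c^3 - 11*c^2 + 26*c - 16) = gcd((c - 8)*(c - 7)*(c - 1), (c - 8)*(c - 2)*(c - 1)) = c^2 - 9*c + 8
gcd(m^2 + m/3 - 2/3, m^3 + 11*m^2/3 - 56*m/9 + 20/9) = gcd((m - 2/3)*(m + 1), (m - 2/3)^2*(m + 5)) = m - 2/3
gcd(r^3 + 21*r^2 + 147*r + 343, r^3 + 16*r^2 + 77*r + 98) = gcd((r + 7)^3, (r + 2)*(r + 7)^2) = r^2 + 14*r + 49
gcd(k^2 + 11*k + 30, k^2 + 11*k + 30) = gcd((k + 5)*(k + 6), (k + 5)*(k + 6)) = k^2 + 11*k + 30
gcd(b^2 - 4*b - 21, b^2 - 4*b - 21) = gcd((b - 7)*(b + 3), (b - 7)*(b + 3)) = b^2 - 4*b - 21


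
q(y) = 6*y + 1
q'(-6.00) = 6.00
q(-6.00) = -35.00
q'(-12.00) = 6.00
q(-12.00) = -71.00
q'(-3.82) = 6.00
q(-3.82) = -21.92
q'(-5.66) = 6.00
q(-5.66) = -32.96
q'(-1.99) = 6.00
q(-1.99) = -10.94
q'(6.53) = 6.00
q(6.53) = 40.18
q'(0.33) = 6.00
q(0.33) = 2.98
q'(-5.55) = 6.00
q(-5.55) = -32.30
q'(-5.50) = 6.00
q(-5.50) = -32.00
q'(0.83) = 6.00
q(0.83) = 5.98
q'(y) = 6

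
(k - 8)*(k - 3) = k^2 - 11*k + 24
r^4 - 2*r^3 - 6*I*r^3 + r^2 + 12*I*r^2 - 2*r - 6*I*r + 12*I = (r - 2)*(r - 6*I)*(r - I)*(r + I)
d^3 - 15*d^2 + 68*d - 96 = (d - 8)*(d - 4)*(d - 3)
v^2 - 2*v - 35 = (v - 7)*(v + 5)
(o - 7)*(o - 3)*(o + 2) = o^3 - 8*o^2 + o + 42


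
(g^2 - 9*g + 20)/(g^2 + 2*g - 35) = (g - 4)/(g + 7)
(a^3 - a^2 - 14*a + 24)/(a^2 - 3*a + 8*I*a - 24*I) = (a^2 + 2*a - 8)/(a + 8*I)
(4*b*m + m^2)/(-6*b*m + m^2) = (-4*b - m)/(6*b - m)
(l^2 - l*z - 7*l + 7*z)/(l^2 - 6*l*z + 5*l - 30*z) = (l^2 - l*z - 7*l + 7*z)/(l^2 - 6*l*z + 5*l - 30*z)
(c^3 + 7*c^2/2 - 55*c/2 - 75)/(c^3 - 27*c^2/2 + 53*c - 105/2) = (2*c^2 + 17*c + 30)/(2*c^2 - 17*c + 21)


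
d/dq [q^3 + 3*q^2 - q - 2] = 3*q^2 + 6*q - 1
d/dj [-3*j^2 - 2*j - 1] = -6*j - 2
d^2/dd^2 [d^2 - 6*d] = 2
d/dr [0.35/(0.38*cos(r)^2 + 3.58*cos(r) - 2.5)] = (0.266*cos(r) + 1.253)*sin(r)/(0.38*cos(r)^2 + 3.58*cos(r) - 2.5)^2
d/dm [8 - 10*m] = -10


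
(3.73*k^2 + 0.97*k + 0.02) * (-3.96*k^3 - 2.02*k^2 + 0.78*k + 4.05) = -14.7708*k^5 - 11.3758*k^4 + 0.8708*k^3 + 15.8227*k^2 + 3.9441*k + 0.081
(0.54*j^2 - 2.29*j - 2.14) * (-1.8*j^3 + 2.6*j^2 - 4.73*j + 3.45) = -0.972*j^5 + 5.526*j^4 - 4.6562*j^3 + 7.1307*j^2 + 2.2217*j - 7.383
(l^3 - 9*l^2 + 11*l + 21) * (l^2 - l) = l^5 - 10*l^4 + 20*l^3 + 10*l^2 - 21*l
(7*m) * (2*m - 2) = 14*m^2 - 14*m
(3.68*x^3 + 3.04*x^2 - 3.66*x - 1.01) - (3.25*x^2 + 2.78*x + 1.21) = 3.68*x^3 - 0.21*x^2 - 6.44*x - 2.22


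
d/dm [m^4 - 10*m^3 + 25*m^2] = 2*m*(2*m^2 - 15*m + 25)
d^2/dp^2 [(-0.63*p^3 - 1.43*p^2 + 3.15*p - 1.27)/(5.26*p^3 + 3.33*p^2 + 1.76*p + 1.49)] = (-5.6843418860808e-14*p^7 - 57.0594279999998*p^6 + 557.911368*p^5 + 48.0753480000001*p^4 - 168.368464*p^3 - 418.635336*p^2 - 87.106416*p - 18.135792)/(145.531576*p^9 + 276.399324*p^8 + 321.06777*p^7 + 345.567057*p^6 + 264.020772*p^5 + 163.275351*p^4 + 92.880506*p^3 + 36.025071*p^2 + 11.722128*p + 3.307949)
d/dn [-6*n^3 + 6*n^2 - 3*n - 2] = -18*n^2 + 12*n - 3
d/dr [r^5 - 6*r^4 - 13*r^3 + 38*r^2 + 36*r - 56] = 5*r^4 - 24*r^3 - 39*r^2 + 76*r + 36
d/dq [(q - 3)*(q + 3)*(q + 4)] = 3*q^2 + 8*q - 9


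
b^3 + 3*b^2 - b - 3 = (b - 1)*(b + 1)*(b + 3)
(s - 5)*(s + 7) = s^2 + 2*s - 35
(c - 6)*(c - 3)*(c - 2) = c^3 - 11*c^2 + 36*c - 36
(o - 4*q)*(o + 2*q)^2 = o^3 - 12*o*q^2 - 16*q^3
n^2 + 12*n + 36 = (n + 6)^2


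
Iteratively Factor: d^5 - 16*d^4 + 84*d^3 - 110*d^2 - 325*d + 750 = (d - 5)*(d^4 - 11*d^3 + 29*d^2 + 35*d - 150) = (d - 5)^2*(d^3 - 6*d^2 - d + 30) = (d - 5)^2*(d - 3)*(d^2 - 3*d - 10) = (d - 5)^3*(d - 3)*(d + 2)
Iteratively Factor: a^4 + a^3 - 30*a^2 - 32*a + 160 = (a + 4)*(a^3 - 3*a^2 - 18*a + 40) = (a + 4)^2*(a^2 - 7*a + 10) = (a - 5)*(a + 4)^2*(a - 2)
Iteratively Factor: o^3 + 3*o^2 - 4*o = (o + 4)*(o^2 - o) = o*(o + 4)*(o - 1)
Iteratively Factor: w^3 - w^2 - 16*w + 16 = (w - 1)*(w^2 - 16) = (w - 4)*(w - 1)*(w + 4)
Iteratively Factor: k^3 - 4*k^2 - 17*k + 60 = (k + 4)*(k^2 - 8*k + 15) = (k - 5)*(k + 4)*(k - 3)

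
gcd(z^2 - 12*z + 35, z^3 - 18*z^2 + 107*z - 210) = z^2 - 12*z + 35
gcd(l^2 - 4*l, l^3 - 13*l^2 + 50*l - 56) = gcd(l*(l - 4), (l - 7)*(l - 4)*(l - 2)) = l - 4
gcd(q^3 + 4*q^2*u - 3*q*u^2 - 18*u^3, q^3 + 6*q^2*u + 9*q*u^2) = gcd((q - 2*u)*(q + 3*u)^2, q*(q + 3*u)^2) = q^2 + 6*q*u + 9*u^2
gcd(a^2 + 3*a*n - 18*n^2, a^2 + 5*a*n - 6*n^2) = a + 6*n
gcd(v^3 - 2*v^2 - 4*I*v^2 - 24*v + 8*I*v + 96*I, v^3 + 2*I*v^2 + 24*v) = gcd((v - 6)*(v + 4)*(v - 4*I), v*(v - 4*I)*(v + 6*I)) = v - 4*I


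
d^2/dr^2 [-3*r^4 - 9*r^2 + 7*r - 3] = -36*r^2 - 18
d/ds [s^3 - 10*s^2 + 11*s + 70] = 3*s^2 - 20*s + 11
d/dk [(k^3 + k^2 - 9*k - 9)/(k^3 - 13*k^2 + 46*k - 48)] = 2*(-7*k^2 + 13*k + 47)/(k^4 - 20*k^3 + 132*k^2 - 320*k + 256)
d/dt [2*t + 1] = 2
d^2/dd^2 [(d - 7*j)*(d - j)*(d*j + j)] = 2*j*(3*d - 8*j + 1)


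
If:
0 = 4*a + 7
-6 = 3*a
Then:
No Solution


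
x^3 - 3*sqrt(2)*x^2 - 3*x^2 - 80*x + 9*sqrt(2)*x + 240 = (x - 3)*(x - 8*sqrt(2))*(x + 5*sqrt(2))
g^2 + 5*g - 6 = (g - 1)*(g + 6)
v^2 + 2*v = v*(v + 2)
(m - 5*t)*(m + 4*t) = m^2 - m*t - 20*t^2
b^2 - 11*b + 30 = (b - 6)*(b - 5)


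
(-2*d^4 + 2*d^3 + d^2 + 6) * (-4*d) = 8*d^5 - 8*d^4 - 4*d^3 - 24*d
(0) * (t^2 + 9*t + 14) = 0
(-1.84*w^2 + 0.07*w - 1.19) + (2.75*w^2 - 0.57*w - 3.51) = 0.91*w^2 - 0.5*w - 4.7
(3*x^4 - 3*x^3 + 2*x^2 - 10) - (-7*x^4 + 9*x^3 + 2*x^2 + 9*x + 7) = 10*x^4 - 12*x^3 - 9*x - 17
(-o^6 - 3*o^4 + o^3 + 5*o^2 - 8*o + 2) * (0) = 0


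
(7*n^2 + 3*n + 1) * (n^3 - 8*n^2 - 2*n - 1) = 7*n^5 - 53*n^4 - 37*n^3 - 21*n^2 - 5*n - 1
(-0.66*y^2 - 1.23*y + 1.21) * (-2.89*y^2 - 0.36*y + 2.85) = 1.9074*y^4 + 3.7923*y^3 - 4.9351*y^2 - 3.9411*y + 3.4485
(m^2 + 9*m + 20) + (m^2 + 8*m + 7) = 2*m^2 + 17*m + 27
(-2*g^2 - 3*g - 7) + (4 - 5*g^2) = -7*g^2 - 3*g - 3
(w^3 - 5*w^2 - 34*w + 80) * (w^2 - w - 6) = w^5 - 6*w^4 - 35*w^3 + 144*w^2 + 124*w - 480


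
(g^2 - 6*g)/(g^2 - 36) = g/(g + 6)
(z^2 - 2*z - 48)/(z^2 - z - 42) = (z - 8)/(z - 7)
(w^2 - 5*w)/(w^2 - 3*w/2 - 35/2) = 2*w/(2*w + 7)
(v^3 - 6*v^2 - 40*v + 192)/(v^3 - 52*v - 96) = (v - 4)/(v + 2)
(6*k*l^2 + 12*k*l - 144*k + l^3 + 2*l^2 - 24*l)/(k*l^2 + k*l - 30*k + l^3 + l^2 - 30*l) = (6*k*l - 24*k + l^2 - 4*l)/(k*l - 5*k + l^2 - 5*l)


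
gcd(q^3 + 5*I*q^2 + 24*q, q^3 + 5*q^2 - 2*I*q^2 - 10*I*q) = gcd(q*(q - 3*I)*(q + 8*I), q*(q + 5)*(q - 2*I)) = q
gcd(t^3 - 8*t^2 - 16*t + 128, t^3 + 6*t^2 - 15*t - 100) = t - 4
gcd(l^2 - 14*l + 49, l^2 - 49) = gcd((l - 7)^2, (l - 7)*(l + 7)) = l - 7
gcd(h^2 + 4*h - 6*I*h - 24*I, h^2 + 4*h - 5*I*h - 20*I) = h + 4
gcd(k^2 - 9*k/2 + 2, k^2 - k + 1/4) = k - 1/2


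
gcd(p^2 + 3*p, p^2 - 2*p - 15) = p + 3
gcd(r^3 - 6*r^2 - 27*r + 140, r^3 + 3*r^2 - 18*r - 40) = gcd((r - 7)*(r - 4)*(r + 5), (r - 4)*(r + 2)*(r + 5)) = r^2 + r - 20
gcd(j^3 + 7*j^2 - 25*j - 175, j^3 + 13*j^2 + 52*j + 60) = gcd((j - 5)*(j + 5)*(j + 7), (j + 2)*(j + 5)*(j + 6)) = j + 5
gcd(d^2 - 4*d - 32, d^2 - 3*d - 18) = 1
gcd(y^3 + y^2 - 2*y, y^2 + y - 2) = y^2 + y - 2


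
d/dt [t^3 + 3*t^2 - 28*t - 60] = 3*t^2 + 6*t - 28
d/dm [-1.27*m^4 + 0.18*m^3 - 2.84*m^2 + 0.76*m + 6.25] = -5.08*m^3 + 0.54*m^2 - 5.68*m + 0.76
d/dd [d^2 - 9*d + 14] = 2*d - 9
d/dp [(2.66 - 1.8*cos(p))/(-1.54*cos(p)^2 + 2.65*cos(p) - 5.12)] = (2.772*cos(p)^2 - 8.1928*cos(p) - 2.167)*sin(p)/(2.3716*cos(p)^4 - 8.162*cos(p)^3 + 22.7921*cos(p)^2 - 27.136*cos(p) + 26.2144)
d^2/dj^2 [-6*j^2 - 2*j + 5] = -12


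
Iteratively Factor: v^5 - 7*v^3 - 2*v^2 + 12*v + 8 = (v - 2)*(v^4 + 2*v^3 - 3*v^2 - 8*v - 4) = (v - 2)^2*(v^3 + 4*v^2 + 5*v + 2) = (v - 2)^2*(v + 1)*(v^2 + 3*v + 2) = (v - 2)^2*(v + 1)^2*(v + 2)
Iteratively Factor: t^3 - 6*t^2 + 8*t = (t)*(t^2 - 6*t + 8) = t*(t - 2)*(t - 4)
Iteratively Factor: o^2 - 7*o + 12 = (o - 3)*(o - 4)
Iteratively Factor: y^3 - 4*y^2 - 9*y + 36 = (y - 3)*(y^2 - y - 12) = (y - 3)*(y + 3)*(y - 4)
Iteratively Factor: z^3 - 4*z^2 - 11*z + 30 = (z + 3)*(z^2 - 7*z + 10) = (z - 5)*(z + 3)*(z - 2)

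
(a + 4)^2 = a^2 + 8*a + 16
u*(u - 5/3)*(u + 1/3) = u^3 - 4*u^2/3 - 5*u/9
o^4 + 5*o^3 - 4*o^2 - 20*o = o*(o - 2)*(o + 2)*(o + 5)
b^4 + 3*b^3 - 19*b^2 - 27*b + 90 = (b - 3)*(b - 2)*(b + 3)*(b + 5)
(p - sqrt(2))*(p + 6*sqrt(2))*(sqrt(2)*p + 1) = sqrt(2)*p^3 + 11*p^2 - 7*sqrt(2)*p - 12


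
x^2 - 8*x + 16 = (x - 4)^2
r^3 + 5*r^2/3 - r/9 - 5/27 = (r - 1/3)*(r + 1/3)*(r + 5/3)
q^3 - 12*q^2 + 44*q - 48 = (q - 6)*(q - 4)*(q - 2)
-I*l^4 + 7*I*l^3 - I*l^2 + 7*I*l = l*(l - 7)*(l - I)*(-I*l + 1)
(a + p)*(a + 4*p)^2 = a^3 + 9*a^2*p + 24*a*p^2 + 16*p^3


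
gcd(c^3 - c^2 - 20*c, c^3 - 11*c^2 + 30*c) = c^2 - 5*c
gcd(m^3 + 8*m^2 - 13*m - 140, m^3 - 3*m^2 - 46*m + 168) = m^2 + 3*m - 28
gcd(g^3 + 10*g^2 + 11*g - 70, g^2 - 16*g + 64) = 1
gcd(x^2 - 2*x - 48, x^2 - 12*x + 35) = 1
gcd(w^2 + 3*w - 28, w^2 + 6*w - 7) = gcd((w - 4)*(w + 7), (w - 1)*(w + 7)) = w + 7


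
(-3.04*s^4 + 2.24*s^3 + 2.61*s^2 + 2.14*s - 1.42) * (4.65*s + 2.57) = -14.136*s^5 + 2.6032*s^4 + 17.8933*s^3 + 16.6587*s^2 - 1.1032*s - 3.6494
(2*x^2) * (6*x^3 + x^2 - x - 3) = 12*x^5 + 2*x^4 - 2*x^3 - 6*x^2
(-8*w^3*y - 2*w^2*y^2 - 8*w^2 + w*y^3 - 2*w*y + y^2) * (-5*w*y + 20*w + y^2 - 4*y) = 40*w^4*y^2 - 160*w^4*y + 2*w^3*y^3 - 8*w^3*y^2 + 40*w^3*y - 160*w^3 - 7*w^2*y^4 + 28*w^2*y^3 + 2*w^2*y^2 - 8*w^2*y + w*y^5 - 4*w*y^4 - 7*w*y^3 + 28*w*y^2 + y^4 - 4*y^3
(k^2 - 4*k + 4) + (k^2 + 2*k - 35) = 2*k^2 - 2*k - 31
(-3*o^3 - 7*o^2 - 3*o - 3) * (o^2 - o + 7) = -3*o^5 - 4*o^4 - 17*o^3 - 49*o^2 - 18*o - 21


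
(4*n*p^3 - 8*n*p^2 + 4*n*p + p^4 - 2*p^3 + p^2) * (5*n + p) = 20*n^2*p^3 - 40*n^2*p^2 + 20*n^2*p + 9*n*p^4 - 18*n*p^3 + 9*n*p^2 + p^5 - 2*p^4 + p^3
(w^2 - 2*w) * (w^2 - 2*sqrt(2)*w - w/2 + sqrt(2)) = w^4 - 2*sqrt(2)*w^3 - 5*w^3/2 + w^2 + 5*sqrt(2)*w^2 - 2*sqrt(2)*w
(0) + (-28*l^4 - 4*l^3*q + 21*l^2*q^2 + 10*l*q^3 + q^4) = -28*l^4 - 4*l^3*q + 21*l^2*q^2 + 10*l*q^3 + q^4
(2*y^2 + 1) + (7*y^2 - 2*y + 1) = 9*y^2 - 2*y + 2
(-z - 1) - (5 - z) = -6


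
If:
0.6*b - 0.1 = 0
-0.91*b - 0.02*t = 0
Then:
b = 0.17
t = -7.58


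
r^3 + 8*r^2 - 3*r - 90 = (r - 3)*(r + 5)*(r + 6)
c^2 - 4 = (c - 2)*(c + 2)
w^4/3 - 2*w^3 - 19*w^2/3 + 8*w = w*(w/3 + 1)*(w - 8)*(w - 1)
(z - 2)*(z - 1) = z^2 - 3*z + 2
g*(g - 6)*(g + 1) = g^3 - 5*g^2 - 6*g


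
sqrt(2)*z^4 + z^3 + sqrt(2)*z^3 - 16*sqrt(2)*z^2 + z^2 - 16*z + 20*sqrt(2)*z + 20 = (z - 2)^2*(z + 5)*(sqrt(2)*z + 1)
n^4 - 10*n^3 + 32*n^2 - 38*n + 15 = (n - 5)*(n - 3)*(n - 1)^2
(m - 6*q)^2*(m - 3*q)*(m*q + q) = m^4*q - 15*m^3*q^2 + m^3*q + 72*m^2*q^3 - 15*m^2*q^2 - 108*m*q^4 + 72*m*q^3 - 108*q^4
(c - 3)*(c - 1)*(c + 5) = c^3 + c^2 - 17*c + 15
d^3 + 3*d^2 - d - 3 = (d - 1)*(d + 1)*(d + 3)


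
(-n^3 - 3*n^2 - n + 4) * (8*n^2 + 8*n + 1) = -8*n^5 - 32*n^4 - 33*n^3 + 21*n^2 + 31*n + 4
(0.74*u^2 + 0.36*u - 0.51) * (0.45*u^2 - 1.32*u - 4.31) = 0.333*u^4 - 0.8148*u^3 - 3.8941*u^2 - 0.8784*u + 2.1981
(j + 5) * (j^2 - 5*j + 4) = j^3 - 21*j + 20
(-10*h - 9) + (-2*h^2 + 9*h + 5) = -2*h^2 - h - 4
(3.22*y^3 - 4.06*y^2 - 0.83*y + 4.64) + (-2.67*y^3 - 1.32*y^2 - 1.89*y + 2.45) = 0.55*y^3 - 5.38*y^2 - 2.72*y + 7.09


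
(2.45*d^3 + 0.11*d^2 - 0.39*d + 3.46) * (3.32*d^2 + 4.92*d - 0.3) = 8.134*d^5 + 12.4192*d^4 - 1.4886*d^3 + 9.5354*d^2 + 17.1402*d - 1.038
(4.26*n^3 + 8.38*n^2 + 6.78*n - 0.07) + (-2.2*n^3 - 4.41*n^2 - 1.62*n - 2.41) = 2.06*n^3 + 3.97*n^2 + 5.16*n - 2.48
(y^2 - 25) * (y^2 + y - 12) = y^4 + y^3 - 37*y^2 - 25*y + 300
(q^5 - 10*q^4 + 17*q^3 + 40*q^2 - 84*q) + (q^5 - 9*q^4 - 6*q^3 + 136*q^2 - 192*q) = 2*q^5 - 19*q^4 + 11*q^3 + 176*q^2 - 276*q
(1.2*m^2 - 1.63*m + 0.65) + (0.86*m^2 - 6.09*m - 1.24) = 2.06*m^2 - 7.72*m - 0.59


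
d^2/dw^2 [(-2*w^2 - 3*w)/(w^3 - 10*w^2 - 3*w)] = 2*(-2*w^3 - 9*w^2 + 72*w - 249)/(w^6 - 30*w^5 + 291*w^4 - 820*w^3 - 873*w^2 - 270*w - 27)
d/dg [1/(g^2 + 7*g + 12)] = (-2*g - 7)/(g^2 + 7*g + 12)^2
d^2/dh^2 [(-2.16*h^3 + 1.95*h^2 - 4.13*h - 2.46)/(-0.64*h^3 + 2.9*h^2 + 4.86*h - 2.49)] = (-1.77635683940025e-15*h^7 + 6.42048*h^6 + 50.460672*h^5 - 111.59808*h^4 + 253.809616*h^3 - 242.076564*h^2 + 443.79558*h + 227.512926)/(0.262144*h^9 - 3.56352*h^8 + 10.175232*h^7 + 32.791672*h^6 - 104.996808*h^5 - 189.137196*h^4 + 107.677296*h^3 + 122.497542*h^2 - 90.397458*h + 15.438249)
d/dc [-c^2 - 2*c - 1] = -2*c - 2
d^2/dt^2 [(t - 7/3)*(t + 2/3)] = 2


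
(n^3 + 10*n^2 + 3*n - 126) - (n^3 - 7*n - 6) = 10*n^2 + 10*n - 120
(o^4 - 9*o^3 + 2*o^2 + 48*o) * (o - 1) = o^5 - 10*o^4 + 11*o^3 + 46*o^2 - 48*o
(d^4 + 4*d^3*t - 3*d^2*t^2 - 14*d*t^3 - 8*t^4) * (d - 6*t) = d^5 - 2*d^4*t - 27*d^3*t^2 + 4*d^2*t^3 + 76*d*t^4 + 48*t^5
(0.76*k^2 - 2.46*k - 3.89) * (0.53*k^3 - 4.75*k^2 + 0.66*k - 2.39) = 0.4028*k^5 - 4.9138*k^4 + 10.1249*k^3 + 15.0375*k^2 + 3.312*k + 9.2971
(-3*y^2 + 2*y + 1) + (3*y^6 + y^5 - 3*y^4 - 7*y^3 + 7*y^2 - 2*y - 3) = 3*y^6 + y^5 - 3*y^4 - 7*y^3 + 4*y^2 - 2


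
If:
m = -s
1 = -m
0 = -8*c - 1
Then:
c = -1/8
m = -1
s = 1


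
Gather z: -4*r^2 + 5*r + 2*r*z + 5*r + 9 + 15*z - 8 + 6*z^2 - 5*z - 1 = -4*r^2 + 10*r + 6*z^2 + z*(2*r + 10)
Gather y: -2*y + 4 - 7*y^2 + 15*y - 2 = -7*y^2 + 13*y + 2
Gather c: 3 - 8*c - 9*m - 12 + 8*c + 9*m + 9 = 0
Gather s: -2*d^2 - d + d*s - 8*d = -2*d^2 + d*s - 9*d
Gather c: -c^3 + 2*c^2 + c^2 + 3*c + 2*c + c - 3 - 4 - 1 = -c^3 + 3*c^2 + 6*c - 8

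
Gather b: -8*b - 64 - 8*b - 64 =-16*b - 128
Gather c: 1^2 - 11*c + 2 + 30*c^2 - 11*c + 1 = 30*c^2 - 22*c + 4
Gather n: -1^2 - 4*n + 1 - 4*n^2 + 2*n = -4*n^2 - 2*n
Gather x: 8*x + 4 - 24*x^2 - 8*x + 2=6 - 24*x^2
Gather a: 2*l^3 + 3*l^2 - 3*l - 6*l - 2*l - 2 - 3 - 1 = 2*l^3 + 3*l^2 - 11*l - 6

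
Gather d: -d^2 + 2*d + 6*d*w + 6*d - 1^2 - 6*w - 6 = -d^2 + d*(6*w + 8) - 6*w - 7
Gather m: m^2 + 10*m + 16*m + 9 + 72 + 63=m^2 + 26*m + 144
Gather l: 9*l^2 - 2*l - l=9*l^2 - 3*l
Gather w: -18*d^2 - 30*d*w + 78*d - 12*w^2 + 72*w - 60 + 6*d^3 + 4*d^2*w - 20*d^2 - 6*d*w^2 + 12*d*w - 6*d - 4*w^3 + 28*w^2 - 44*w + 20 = 6*d^3 - 38*d^2 + 72*d - 4*w^3 + w^2*(16 - 6*d) + w*(4*d^2 - 18*d + 28) - 40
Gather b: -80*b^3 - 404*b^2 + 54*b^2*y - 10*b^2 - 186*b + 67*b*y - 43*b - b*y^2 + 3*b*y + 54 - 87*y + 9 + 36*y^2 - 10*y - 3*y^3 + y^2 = -80*b^3 + b^2*(54*y - 414) + b*(-y^2 + 70*y - 229) - 3*y^3 + 37*y^2 - 97*y + 63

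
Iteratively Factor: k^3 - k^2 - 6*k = (k + 2)*(k^2 - 3*k) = (k - 3)*(k + 2)*(k)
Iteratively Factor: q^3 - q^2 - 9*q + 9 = (q + 3)*(q^2 - 4*q + 3) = (q - 1)*(q + 3)*(q - 3)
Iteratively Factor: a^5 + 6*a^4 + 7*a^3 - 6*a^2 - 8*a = (a + 4)*(a^4 + 2*a^3 - a^2 - 2*a) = (a + 1)*(a + 4)*(a^3 + a^2 - 2*a) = a*(a + 1)*(a + 4)*(a^2 + a - 2) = a*(a + 1)*(a + 2)*(a + 4)*(a - 1)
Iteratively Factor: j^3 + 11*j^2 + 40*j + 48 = (j + 4)*(j^2 + 7*j + 12) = (j + 3)*(j + 4)*(j + 4)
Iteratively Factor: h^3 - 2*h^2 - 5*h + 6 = (h - 3)*(h^2 + h - 2) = (h - 3)*(h + 2)*(h - 1)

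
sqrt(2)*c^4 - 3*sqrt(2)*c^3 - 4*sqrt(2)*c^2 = c^2*(c - 4)*(sqrt(2)*c + sqrt(2))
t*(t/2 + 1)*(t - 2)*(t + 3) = t^4/2 + 3*t^3/2 - 2*t^2 - 6*t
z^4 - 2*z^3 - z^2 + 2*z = z*(z - 2)*(z - 1)*(z + 1)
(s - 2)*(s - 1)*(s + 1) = s^3 - 2*s^2 - s + 2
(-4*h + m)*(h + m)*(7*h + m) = -28*h^3 - 25*h^2*m + 4*h*m^2 + m^3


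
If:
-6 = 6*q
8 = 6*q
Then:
No Solution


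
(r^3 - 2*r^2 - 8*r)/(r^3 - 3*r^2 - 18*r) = (-r^2 + 2*r + 8)/(-r^2 + 3*r + 18)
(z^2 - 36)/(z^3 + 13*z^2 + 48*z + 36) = (z - 6)/(z^2 + 7*z + 6)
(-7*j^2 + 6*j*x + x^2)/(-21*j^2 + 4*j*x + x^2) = (-j + x)/(-3*j + x)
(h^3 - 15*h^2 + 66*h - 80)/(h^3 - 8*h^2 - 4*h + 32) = (h - 5)/(h + 2)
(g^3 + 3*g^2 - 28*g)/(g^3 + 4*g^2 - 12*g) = (g^2 + 3*g - 28)/(g^2 + 4*g - 12)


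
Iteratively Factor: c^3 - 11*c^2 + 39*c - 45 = (c - 3)*(c^2 - 8*c + 15) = (c - 3)^2*(c - 5)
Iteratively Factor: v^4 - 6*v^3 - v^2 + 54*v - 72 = (v - 3)*(v^3 - 3*v^2 - 10*v + 24) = (v - 4)*(v - 3)*(v^2 + v - 6) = (v - 4)*(v - 3)*(v + 3)*(v - 2)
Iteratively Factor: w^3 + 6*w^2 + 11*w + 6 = (w + 1)*(w^2 + 5*w + 6) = (w + 1)*(w + 2)*(w + 3)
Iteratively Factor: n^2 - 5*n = (n)*(n - 5)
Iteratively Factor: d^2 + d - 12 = (d + 4)*(d - 3)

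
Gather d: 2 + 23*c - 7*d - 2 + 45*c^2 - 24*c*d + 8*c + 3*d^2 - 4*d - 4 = 45*c^2 + 31*c + 3*d^2 + d*(-24*c - 11) - 4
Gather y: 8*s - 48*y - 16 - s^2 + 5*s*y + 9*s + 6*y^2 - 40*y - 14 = -s^2 + 17*s + 6*y^2 + y*(5*s - 88) - 30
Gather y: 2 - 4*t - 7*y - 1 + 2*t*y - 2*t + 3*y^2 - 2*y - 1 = -6*t + 3*y^2 + y*(2*t - 9)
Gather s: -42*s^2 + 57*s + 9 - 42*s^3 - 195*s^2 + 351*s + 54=-42*s^3 - 237*s^2 + 408*s + 63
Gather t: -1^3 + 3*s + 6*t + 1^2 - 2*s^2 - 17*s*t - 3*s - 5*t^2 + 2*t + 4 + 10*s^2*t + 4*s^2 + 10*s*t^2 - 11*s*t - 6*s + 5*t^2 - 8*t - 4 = 2*s^2 + 10*s*t^2 - 6*s + t*(10*s^2 - 28*s)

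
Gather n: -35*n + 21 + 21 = 42 - 35*n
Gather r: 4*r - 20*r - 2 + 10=8 - 16*r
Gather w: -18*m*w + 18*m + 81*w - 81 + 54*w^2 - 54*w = 18*m + 54*w^2 + w*(27 - 18*m) - 81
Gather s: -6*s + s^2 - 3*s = s^2 - 9*s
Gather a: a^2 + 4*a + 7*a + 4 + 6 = a^2 + 11*a + 10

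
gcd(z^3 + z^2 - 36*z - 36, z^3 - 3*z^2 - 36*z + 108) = z^2 - 36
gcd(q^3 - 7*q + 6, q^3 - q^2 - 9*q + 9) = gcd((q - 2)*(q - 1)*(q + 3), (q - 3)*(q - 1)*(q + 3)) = q^2 + 2*q - 3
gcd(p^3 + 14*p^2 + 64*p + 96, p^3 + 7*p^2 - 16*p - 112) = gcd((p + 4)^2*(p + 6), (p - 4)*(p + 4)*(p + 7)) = p + 4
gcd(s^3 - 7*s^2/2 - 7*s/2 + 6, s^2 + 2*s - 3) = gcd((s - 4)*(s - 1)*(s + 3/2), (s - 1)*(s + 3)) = s - 1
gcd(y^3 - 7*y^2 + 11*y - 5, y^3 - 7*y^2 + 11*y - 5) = y^3 - 7*y^2 + 11*y - 5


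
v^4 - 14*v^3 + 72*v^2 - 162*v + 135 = (v - 5)*(v - 3)^3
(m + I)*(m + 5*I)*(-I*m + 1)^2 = -m^4 - 8*I*m^3 + 18*m^2 + 16*I*m - 5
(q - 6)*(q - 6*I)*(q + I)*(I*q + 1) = I*q^4 + 6*q^3 - 6*I*q^3 - 36*q^2 + I*q^2 + 6*q - 6*I*q - 36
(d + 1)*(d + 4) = d^2 + 5*d + 4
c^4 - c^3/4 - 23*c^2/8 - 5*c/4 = c*(c - 2)*(c + 1/2)*(c + 5/4)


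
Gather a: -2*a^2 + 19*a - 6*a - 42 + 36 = -2*a^2 + 13*a - 6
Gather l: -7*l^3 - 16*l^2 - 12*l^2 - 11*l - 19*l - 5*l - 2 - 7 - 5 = -7*l^3 - 28*l^2 - 35*l - 14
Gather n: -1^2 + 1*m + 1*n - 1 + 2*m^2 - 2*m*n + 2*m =2*m^2 + 3*m + n*(1 - 2*m) - 2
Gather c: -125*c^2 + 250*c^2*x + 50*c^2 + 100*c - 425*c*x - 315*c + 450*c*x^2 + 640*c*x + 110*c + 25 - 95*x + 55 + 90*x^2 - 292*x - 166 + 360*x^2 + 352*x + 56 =c^2*(250*x - 75) + c*(450*x^2 + 215*x - 105) + 450*x^2 - 35*x - 30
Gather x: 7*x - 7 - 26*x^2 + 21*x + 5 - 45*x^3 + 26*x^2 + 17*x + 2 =-45*x^3 + 45*x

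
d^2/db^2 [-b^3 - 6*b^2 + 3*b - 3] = -6*b - 12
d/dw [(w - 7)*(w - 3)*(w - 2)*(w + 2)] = 4*w^3 - 30*w^2 + 34*w + 40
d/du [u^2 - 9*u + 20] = 2*u - 9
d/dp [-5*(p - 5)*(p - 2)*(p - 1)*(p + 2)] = -20*p^3 + 90*p^2 - 10*p - 120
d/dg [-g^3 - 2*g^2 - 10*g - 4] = -3*g^2 - 4*g - 10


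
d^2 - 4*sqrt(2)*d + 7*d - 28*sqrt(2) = (d + 7)*(d - 4*sqrt(2))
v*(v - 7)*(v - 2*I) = v^3 - 7*v^2 - 2*I*v^2 + 14*I*v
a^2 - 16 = (a - 4)*(a + 4)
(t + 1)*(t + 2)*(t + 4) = t^3 + 7*t^2 + 14*t + 8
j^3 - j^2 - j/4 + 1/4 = (j - 1)*(j - 1/2)*(j + 1/2)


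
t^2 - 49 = (t - 7)*(t + 7)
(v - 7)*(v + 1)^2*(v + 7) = v^4 + 2*v^3 - 48*v^2 - 98*v - 49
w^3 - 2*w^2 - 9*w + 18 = (w - 3)*(w - 2)*(w + 3)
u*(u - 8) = u^2 - 8*u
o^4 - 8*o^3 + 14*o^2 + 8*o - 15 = (o - 5)*(o - 3)*(o - 1)*(o + 1)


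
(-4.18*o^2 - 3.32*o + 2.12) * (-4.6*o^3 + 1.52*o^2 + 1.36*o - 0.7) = 19.228*o^5 + 8.9184*o^4 - 20.4832*o^3 + 1.6332*o^2 + 5.2072*o - 1.484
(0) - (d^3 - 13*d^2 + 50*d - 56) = -d^3 + 13*d^2 - 50*d + 56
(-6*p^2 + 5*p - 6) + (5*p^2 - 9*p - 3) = -p^2 - 4*p - 9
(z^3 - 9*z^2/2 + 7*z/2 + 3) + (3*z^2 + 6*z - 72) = z^3 - 3*z^2/2 + 19*z/2 - 69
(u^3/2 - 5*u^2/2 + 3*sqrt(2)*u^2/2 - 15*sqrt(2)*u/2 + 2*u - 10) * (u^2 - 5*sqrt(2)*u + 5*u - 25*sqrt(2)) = u^5/2 - sqrt(2)*u^4 - 51*u^3/2 + 15*sqrt(2)*u^2 + 325*u + 250*sqrt(2)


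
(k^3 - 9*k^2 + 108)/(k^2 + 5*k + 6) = (k^2 - 12*k + 36)/(k + 2)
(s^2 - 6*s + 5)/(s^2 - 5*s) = (s - 1)/s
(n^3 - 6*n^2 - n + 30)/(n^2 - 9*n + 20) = (n^2 - n - 6)/(n - 4)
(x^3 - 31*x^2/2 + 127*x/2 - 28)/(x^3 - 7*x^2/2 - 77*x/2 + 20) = (x - 7)/(x + 5)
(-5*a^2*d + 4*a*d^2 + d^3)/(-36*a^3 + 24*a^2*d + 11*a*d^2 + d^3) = d*(5*a + d)/(36*a^2 + 12*a*d + d^2)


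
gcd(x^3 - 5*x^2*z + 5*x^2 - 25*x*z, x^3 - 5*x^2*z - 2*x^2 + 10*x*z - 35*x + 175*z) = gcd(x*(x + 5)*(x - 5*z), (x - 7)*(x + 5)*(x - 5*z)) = x^2 - 5*x*z + 5*x - 25*z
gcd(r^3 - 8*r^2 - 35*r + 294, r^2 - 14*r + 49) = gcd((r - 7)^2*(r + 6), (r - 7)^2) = r^2 - 14*r + 49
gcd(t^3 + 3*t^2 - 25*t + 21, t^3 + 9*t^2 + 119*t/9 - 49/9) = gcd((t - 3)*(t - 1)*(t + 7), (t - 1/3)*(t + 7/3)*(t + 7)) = t + 7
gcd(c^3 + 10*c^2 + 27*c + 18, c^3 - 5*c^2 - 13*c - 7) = c + 1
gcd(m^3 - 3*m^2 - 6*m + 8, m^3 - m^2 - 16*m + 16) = m^2 - 5*m + 4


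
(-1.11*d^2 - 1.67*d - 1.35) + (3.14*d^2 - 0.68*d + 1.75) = 2.03*d^2 - 2.35*d + 0.4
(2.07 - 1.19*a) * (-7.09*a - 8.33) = 8.4371*a^2 - 4.7636*a - 17.2431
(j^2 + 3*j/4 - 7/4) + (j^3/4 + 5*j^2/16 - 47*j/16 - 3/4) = j^3/4 + 21*j^2/16 - 35*j/16 - 5/2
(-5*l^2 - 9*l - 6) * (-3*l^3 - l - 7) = 15*l^5 + 27*l^4 + 23*l^3 + 44*l^2 + 69*l + 42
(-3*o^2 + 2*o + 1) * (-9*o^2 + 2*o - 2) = 27*o^4 - 24*o^3 + o^2 - 2*o - 2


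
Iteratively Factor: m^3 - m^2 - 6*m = (m + 2)*(m^2 - 3*m) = (m - 3)*(m + 2)*(m)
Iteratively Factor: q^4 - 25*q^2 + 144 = (q + 3)*(q^3 - 3*q^2 - 16*q + 48) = (q + 3)*(q + 4)*(q^2 - 7*q + 12) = (q - 4)*(q + 3)*(q + 4)*(q - 3)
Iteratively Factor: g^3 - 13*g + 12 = (g - 3)*(g^2 + 3*g - 4) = (g - 3)*(g - 1)*(g + 4)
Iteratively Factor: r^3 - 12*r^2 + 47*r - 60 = (r - 5)*(r^2 - 7*r + 12) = (r - 5)*(r - 4)*(r - 3)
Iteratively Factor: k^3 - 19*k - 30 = (k + 2)*(k^2 - 2*k - 15) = (k - 5)*(k + 2)*(k + 3)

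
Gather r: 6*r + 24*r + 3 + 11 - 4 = 30*r + 10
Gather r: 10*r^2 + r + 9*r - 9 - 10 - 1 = 10*r^2 + 10*r - 20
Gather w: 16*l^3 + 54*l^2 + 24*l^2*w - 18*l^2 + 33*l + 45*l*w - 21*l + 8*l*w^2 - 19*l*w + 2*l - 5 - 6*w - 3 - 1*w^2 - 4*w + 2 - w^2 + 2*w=16*l^3 + 36*l^2 + 14*l + w^2*(8*l - 2) + w*(24*l^2 + 26*l - 8) - 6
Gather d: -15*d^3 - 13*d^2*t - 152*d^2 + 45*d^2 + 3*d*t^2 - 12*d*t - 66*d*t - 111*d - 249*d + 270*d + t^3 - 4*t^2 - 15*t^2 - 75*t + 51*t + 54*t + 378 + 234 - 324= -15*d^3 + d^2*(-13*t - 107) + d*(3*t^2 - 78*t - 90) + t^3 - 19*t^2 + 30*t + 288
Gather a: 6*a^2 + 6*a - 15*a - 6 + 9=6*a^2 - 9*a + 3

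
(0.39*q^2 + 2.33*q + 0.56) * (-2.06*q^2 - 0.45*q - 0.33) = -0.8034*q^4 - 4.9753*q^3 - 2.3308*q^2 - 1.0209*q - 0.1848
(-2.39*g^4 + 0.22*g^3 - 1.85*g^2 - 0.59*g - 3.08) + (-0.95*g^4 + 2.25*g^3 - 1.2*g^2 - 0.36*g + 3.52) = -3.34*g^4 + 2.47*g^3 - 3.05*g^2 - 0.95*g + 0.44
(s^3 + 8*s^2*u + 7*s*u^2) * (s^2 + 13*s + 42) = s^5 + 8*s^4*u + 13*s^4 + 7*s^3*u^2 + 104*s^3*u + 42*s^3 + 91*s^2*u^2 + 336*s^2*u + 294*s*u^2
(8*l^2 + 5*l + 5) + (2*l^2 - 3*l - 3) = 10*l^2 + 2*l + 2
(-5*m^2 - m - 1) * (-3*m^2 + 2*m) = 15*m^4 - 7*m^3 + m^2 - 2*m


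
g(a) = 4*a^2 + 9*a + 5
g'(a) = 8*a + 9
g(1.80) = 34.16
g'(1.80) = 23.40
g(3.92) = 101.75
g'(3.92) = 40.36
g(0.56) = 11.29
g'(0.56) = 13.48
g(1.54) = 28.35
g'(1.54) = 21.32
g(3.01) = 68.33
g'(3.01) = 33.08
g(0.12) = 6.14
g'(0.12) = 9.96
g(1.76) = 33.23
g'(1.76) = 23.08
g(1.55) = 28.56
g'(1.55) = 21.40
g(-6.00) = 95.00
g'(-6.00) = -39.00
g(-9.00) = 248.00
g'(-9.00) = -63.00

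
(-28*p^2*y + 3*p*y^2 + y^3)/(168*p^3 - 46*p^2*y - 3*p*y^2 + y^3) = y/(-6*p + y)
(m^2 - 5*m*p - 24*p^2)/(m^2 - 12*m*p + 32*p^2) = (-m - 3*p)/(-m + 4*p)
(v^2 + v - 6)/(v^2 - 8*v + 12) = (v + 3)/(v - 6)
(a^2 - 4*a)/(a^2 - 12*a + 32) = a/(a - 8)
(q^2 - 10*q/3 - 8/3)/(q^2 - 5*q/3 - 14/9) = 3*(q - 4)/(3*q - 7)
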